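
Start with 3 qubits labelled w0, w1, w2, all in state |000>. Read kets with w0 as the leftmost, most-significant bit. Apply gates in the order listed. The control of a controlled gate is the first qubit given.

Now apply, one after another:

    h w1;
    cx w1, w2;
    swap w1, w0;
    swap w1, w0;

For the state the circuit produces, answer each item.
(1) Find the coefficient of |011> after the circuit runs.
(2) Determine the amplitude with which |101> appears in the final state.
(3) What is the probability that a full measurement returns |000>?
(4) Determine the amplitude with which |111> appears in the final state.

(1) The amplitude on |011> is sqrt(2)/2. Key observation: steps 3-4 multiply out to the identity, so the circuit reduces to the remaining gates.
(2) |101> carries amplitude 0 in the final state.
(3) The probability of measuring |000> is 1/2.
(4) The amplitude on |111> is 0.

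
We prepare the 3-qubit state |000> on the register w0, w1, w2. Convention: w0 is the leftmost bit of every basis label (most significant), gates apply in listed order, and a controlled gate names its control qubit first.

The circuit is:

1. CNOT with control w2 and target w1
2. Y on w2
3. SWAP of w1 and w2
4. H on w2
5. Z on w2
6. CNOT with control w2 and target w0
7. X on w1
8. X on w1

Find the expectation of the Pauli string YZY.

In the final state, YZY has expectation -1. Key observation: gates 7-8 undo each other exactly, leaving only the rest of the circuit to track.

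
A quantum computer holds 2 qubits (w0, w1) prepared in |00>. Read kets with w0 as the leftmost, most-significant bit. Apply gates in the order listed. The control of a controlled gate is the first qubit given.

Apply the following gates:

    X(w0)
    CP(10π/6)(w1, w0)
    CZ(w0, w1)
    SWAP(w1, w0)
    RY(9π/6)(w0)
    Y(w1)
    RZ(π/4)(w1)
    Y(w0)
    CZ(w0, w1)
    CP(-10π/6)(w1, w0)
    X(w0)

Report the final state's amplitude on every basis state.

After the circuit, the state carries amplitude sqrt(2)*exp(7*I*pi/8)/2 on |00>, 0 on |01>, sqrt(2)*exp(7*I*pi/8)/2 on |10>, 0 on |11>.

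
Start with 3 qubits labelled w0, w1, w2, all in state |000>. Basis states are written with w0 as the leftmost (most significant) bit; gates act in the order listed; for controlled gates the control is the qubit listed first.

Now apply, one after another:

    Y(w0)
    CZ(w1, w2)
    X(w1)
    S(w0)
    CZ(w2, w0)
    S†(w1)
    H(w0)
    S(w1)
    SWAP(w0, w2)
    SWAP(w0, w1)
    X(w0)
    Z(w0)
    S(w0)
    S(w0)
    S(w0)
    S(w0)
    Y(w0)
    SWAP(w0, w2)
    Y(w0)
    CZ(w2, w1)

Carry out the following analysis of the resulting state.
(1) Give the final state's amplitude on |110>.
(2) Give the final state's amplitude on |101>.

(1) |110> carries amplitude 0 in the final state. Key observation: gates 13-16 undo each other exactly, leaving only the rest of the circuit to track.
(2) The final state's coefficient on |101> equals sqrt(2)/2.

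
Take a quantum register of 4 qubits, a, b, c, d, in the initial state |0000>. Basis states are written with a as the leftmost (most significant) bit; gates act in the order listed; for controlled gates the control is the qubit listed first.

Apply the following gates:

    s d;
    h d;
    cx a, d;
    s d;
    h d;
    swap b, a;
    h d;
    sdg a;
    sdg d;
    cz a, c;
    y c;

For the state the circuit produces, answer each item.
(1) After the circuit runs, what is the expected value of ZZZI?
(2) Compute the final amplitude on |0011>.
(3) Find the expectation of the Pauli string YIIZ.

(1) The expectation value of ZZZI is -1.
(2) |0011> carries amplitude sqrt(2)*I/2 in the final state.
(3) In the final state, YIIZ has expectation 0.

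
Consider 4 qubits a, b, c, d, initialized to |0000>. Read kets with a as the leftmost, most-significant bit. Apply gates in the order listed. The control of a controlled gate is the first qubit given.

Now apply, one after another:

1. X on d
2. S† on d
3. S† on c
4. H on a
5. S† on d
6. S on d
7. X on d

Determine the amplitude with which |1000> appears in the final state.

The final state's coefficient on |1000> equals -sqrt(2)*I/2.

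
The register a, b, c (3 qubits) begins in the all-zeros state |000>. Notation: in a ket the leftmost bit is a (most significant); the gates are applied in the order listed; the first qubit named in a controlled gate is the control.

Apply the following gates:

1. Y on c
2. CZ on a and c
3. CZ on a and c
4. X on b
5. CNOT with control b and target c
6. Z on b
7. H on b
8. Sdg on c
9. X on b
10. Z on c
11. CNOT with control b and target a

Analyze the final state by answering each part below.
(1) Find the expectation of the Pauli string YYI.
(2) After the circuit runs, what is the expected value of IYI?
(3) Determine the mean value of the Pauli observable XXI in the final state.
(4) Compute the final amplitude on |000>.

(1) The observable YYI averages to 1.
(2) In the final state, IYI has expectation 0.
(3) The observable XXI averages to -1.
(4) |000> carries amplitude sqrt(2)*I/2 in the final state.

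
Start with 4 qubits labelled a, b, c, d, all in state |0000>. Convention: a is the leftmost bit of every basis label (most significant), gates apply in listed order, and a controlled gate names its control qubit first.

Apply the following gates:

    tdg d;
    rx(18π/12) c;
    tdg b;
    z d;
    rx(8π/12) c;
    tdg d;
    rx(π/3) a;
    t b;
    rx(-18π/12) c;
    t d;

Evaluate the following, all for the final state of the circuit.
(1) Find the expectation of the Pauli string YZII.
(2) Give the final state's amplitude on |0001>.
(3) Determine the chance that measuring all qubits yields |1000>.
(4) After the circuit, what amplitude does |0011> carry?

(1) The expectation value of YZII is -sqrt(3)/2.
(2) The amplitude on |0001> is 0.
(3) Outcome |1000> occurs with probability 1/16.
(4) The amplitude on |0011> is 0.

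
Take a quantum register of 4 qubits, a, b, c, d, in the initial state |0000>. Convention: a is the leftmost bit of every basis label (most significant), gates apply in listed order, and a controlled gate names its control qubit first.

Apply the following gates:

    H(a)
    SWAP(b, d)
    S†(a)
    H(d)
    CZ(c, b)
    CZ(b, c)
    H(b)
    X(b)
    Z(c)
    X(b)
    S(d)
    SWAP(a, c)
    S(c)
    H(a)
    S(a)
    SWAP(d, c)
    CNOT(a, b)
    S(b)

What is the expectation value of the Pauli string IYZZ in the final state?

In the final state, IYZZ has expectation 0.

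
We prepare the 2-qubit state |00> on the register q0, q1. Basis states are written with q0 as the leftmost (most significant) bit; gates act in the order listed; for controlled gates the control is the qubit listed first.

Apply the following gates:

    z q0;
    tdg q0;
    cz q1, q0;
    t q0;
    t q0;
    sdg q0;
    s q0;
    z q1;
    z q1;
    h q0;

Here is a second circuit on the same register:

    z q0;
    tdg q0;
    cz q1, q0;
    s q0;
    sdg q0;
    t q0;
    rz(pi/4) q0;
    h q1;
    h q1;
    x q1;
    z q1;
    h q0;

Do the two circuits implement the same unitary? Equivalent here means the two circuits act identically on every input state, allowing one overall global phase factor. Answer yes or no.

No: there is an input state on which the two circuits produce genuinely different outputs (not merely differing by a phase).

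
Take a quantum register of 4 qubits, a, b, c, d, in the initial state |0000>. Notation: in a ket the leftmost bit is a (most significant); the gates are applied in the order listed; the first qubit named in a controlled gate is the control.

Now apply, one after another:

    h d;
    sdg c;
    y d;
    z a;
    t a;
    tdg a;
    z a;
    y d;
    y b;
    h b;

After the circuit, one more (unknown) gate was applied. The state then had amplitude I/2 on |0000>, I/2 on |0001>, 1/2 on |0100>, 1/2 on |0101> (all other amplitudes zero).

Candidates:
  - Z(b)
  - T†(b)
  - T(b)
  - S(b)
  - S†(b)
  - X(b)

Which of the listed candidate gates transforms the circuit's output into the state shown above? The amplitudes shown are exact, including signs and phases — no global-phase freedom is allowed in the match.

It was S(b) that produced the state shown. Key observation: the block from step 3 through step 8 cancels to the identity and can be dropped.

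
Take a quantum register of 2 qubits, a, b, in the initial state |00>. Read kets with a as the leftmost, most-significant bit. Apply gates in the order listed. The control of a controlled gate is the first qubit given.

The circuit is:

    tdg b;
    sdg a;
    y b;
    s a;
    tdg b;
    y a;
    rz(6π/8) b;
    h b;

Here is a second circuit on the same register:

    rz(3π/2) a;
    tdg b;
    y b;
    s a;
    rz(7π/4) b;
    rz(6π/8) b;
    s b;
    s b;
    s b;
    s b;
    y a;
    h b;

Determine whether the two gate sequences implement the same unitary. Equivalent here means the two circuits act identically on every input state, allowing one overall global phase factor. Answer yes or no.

Yes: on every input state the two circuits agree up to one overall phase factor.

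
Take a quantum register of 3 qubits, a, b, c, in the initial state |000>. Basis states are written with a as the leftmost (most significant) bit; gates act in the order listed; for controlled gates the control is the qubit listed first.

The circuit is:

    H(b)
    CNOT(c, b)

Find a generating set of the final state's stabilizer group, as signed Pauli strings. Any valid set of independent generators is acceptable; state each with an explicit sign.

The final state is stabilized by the group generated by +IXI, +ZII, +IIZ; other independent generating sets are equally valid.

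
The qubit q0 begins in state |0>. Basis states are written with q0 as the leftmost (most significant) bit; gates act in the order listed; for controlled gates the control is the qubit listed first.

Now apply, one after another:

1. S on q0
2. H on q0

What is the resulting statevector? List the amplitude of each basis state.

The resulting statevector has amplitude sqrt(2)/2 on |0>, sqrt(2)/2 on |1>.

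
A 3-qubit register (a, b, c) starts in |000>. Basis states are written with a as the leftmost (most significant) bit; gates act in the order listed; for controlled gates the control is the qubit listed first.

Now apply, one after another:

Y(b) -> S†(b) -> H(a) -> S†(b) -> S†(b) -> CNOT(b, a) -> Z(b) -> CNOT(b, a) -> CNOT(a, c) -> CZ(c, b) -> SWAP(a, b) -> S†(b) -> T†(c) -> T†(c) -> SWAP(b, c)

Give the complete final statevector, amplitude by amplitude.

The final amplitudes are sqrt(2)/2 on |100>, sqrt(2)/2 on |111>, and 0 on every other basis state.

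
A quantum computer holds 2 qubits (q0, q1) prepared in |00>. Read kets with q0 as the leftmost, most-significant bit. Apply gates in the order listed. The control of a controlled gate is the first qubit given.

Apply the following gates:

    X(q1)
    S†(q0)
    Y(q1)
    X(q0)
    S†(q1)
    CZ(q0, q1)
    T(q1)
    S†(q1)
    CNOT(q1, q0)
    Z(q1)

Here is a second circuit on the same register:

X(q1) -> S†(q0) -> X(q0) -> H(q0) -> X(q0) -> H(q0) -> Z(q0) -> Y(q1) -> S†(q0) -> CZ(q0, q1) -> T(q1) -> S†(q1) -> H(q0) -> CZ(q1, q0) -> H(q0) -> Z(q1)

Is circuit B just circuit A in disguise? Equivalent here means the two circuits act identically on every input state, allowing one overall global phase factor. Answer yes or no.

No, they are not equivalent — no single phase factor reconciles the two unitaries.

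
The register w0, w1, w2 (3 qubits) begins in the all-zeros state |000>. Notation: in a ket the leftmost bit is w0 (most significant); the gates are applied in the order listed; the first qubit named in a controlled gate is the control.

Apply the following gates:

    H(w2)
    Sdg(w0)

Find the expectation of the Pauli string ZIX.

In the final state, ZIX has expectation 1.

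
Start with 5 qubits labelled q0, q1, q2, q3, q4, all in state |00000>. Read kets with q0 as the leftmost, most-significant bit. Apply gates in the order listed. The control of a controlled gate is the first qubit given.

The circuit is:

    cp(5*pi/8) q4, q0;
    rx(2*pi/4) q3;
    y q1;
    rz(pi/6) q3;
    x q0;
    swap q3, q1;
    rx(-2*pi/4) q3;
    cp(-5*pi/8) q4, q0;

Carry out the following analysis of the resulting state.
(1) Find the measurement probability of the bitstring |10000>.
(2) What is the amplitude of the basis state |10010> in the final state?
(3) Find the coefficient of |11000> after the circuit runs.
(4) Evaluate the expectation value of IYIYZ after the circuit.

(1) The probability of measuring |10000> is 1/4.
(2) The final state's coefficient on |10010> equals exp(5*I*pi/12)/2.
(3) |11000> carries amplitude exp(7*I*pi/12)/2 in the final state.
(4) The observable IYIYZ averages to sqrt(3)/2.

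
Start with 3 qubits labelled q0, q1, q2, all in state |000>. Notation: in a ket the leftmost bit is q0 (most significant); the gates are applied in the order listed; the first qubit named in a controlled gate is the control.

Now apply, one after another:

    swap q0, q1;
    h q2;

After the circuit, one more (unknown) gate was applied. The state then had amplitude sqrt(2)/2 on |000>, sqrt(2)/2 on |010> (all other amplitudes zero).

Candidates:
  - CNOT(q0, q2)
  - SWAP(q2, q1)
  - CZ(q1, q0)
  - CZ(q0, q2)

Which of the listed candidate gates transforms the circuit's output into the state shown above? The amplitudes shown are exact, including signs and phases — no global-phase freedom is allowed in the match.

It was SWAP(q2, q1) that produced the state shown.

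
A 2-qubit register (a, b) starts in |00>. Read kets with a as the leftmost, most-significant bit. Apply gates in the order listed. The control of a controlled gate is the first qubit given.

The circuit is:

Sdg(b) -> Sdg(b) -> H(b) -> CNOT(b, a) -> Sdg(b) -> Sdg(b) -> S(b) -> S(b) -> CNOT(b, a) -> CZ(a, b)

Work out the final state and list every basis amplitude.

The final amplitudes are sqrt(2)/2 on |00>, sqrt(2)/2 on |01>, 0 on |10>, 0 on |11>. Key observation: the block from step 4 through step 9 cancels to the identity and can be dropped.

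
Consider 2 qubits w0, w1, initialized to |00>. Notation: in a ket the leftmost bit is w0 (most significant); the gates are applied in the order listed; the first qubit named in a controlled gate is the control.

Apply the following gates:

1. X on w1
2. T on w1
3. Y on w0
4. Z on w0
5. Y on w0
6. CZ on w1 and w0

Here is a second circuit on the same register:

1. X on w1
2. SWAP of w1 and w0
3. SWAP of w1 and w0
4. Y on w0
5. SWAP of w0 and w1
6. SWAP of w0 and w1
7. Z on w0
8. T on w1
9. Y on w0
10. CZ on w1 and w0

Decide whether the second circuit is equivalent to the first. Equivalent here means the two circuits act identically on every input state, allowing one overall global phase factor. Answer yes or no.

Yes: on every input state the two circuits agree up to one overall phase factor.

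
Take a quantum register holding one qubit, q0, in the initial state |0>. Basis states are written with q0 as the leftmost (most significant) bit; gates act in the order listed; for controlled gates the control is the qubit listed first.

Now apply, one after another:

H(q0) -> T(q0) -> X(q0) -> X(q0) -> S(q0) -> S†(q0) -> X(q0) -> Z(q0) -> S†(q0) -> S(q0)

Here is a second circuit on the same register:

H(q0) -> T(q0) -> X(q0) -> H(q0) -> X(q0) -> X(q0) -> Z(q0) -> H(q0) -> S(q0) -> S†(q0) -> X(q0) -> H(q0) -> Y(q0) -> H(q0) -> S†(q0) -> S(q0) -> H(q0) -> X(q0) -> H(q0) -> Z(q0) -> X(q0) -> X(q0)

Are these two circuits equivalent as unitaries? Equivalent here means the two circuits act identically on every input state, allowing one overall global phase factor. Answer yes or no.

No, they are not equivalent — no single phase factor reconciles the two unitaries.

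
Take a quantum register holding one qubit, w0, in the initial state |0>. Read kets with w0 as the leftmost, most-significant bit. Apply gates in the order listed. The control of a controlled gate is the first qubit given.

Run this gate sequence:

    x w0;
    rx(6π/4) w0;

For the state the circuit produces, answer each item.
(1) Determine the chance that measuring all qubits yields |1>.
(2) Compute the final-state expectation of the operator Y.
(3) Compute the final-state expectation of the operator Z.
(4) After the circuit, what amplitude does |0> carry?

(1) Outcome |1> occurs with probability 1/2.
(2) In the final state, Y has expectation -1.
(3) The expectation value of Z is 0.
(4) |0> carries amplitude -sqrt(2)*I/2 in the final state.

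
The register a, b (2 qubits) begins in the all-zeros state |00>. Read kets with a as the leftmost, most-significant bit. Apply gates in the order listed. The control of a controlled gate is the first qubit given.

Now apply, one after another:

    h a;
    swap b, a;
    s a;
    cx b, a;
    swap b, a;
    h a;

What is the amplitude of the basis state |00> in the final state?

The amplitude on |00> is 1/2.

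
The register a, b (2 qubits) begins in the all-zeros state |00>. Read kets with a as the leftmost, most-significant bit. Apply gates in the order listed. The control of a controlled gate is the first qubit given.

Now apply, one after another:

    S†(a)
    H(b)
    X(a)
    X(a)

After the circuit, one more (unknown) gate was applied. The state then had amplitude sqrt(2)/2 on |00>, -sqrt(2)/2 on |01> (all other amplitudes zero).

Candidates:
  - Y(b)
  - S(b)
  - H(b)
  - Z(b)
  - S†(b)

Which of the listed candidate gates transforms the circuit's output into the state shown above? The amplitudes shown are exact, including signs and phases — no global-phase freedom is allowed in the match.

It was Z(b) that produced the state shown. Key observation: gates 3-4 undo each other exactly, leaving only the rest of the circuit to track.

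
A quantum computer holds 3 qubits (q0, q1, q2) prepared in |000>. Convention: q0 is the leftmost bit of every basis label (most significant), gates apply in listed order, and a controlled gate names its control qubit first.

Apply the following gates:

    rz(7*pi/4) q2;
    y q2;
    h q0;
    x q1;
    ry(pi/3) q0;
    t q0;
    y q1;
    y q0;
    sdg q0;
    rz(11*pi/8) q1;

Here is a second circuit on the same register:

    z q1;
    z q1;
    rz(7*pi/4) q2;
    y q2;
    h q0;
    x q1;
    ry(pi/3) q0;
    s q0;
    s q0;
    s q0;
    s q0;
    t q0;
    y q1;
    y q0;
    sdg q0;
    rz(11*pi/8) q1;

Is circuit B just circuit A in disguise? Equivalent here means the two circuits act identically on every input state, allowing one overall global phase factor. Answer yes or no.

Yes, they are equivalent — the unitaries differ by at most a global phase.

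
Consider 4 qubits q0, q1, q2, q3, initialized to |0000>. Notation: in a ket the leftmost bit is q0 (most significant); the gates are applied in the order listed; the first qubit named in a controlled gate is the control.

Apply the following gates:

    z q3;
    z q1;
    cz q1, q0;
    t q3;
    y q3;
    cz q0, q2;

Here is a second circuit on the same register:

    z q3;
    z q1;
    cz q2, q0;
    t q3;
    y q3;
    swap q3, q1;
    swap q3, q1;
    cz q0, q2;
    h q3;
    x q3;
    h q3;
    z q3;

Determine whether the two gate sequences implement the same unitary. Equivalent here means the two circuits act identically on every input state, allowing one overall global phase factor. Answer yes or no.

No — the two circuits implement different unitaries, even allowing a global phase.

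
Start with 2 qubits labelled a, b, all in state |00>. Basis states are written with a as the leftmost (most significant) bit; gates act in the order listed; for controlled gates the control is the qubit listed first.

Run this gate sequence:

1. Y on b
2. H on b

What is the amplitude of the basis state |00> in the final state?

|00> carries amplitude sqrt(2)*I/2 in the final state.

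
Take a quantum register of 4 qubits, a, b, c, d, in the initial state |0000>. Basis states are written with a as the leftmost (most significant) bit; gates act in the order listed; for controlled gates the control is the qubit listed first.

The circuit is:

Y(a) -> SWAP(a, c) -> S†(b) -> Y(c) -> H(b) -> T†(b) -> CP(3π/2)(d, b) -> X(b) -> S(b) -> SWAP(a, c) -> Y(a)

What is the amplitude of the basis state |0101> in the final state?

The final state's coefficient on |0101> equals 0.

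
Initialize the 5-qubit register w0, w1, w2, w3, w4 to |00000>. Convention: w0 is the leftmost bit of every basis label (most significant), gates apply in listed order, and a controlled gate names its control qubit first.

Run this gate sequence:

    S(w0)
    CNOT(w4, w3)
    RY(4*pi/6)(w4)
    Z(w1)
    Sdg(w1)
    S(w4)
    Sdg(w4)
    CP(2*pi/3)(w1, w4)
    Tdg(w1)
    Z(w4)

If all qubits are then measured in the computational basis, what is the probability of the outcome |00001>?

The probability of measuring |00001> is 3/4. Key observation: gates 6-7 undo each other exactly, leaving only the rest of the circuit to track.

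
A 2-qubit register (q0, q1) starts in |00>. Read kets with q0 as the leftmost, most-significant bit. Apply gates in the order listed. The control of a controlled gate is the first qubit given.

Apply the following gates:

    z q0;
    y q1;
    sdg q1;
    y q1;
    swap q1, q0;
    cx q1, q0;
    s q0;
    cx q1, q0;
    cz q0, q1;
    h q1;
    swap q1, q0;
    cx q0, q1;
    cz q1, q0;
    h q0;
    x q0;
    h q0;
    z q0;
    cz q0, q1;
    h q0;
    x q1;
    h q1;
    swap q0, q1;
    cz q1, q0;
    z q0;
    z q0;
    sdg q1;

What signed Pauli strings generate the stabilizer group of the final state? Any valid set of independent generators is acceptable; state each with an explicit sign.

One valid set of independent stabilizer generators is -XY, +ZZ (any independent generating set of the same group is equally correct). Key observation: the block from step 14 through step 17 cancels to the identity and can be dropped.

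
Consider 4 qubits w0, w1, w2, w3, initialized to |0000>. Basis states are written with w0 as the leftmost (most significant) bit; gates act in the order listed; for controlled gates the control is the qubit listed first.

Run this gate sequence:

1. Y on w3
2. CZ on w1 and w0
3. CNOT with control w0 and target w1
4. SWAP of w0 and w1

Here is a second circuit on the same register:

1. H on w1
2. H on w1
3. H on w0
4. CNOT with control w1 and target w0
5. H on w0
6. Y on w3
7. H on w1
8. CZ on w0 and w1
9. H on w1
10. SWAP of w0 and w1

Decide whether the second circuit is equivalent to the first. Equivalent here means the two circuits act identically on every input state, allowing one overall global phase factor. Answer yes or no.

Yes — the two circuits implement the same unitary up to a global phase.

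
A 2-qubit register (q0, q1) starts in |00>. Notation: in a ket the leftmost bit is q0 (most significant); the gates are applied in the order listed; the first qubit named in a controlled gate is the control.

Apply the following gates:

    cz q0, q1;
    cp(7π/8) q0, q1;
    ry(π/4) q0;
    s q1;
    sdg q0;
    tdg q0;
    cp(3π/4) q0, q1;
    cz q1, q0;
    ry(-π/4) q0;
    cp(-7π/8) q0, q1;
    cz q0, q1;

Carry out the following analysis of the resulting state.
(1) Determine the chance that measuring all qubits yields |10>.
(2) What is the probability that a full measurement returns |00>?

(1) The probability of measuring |10> is sqrt(2)/8 + 1/4.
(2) A full measurement returns |00> with probability 3/4 - sqrt(2)/8.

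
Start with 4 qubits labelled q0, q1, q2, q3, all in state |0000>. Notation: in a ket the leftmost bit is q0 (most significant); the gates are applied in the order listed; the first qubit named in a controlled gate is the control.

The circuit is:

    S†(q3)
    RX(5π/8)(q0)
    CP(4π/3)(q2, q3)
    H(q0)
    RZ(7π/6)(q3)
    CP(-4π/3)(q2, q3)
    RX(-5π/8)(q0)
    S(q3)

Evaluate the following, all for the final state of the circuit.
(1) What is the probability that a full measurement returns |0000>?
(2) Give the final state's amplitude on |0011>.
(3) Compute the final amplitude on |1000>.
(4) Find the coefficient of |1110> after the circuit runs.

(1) The probability of measuring |0000> is 1/4 - sqrt(2)/8.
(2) The final state's coefficient on |0011> equals 0.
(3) The final state's coefficient on |1000> equals -sqrt(2)*exp(5*I*pi/12)/2 - sqrt(2)*sqrt(sqrt(2) + 2)*exp(11*I*pi/12)/4.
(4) The final state's coefficient on |1110> equals 0.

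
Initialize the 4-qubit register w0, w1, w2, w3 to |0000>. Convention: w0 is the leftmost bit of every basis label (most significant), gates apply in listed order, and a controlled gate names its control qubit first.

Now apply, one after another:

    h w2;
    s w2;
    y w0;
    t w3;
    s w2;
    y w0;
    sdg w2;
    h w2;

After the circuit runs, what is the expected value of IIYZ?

The observable IIYZ averages to -1.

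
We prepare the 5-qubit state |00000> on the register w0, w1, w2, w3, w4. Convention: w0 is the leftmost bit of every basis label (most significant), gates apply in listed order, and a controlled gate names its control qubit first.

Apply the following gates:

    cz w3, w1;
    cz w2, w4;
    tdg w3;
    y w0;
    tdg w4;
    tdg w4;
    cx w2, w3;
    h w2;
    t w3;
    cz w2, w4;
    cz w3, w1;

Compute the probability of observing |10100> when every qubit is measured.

A full measurement returns |10100> with probability 1/2.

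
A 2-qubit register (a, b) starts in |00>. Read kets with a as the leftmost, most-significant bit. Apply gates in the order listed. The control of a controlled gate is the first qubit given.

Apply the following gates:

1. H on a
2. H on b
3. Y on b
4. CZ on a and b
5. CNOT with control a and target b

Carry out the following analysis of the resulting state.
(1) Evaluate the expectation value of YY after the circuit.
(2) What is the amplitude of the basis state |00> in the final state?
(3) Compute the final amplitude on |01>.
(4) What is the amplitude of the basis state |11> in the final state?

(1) The expectation value of YY is -1.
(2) The amplitude on |00> is -I/2.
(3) The amplitude on |01> is I/2.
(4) The final state's coefficient on |11> equals -I/2.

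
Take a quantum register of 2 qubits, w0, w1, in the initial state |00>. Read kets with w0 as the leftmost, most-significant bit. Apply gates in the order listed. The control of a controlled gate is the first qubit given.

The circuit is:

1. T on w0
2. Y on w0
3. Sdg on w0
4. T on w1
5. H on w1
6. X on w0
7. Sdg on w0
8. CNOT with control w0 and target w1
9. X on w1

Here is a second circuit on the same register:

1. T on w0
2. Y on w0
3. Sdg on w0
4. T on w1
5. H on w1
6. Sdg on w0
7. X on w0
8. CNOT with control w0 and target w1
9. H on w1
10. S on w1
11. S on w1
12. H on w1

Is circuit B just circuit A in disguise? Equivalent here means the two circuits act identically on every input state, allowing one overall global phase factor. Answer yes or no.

No — the two circuits implement different unitaries, even allowing a global phase.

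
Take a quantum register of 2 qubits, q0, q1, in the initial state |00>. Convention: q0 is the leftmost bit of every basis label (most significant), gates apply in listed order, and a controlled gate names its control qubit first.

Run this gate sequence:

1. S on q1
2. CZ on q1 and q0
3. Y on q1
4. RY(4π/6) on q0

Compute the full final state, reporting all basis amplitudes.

The resulting statevector has amplitude 0 on |00>, I/2 on |01>, 0 on |10>, sqrt(3)*I/2 on |11>.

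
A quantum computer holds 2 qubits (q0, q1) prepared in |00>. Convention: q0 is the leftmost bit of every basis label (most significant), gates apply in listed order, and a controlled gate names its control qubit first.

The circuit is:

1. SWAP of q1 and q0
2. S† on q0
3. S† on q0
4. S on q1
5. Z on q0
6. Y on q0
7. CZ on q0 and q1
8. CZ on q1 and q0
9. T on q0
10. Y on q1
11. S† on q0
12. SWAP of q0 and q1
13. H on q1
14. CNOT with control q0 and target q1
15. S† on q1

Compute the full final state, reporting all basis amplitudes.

The final amplitudes are 0 on |00>, 0 on |01>, -sqrt(2)*exp(3*I*pi/4)/2 on |10>, sqrt(2)*exp(I*pi/4)/2 on |11>.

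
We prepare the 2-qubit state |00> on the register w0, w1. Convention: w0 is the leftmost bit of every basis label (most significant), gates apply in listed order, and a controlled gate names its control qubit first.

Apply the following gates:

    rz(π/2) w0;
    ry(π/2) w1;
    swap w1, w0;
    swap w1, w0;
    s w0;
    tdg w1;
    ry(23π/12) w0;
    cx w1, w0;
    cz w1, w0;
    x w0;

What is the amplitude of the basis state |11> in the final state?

|11> carries amplitude -I*sqrt(2*sqrt(2) + 4)/8 + I*sqrt(12 - 6*sqrt(2))/8 in the final state. Key observation: the block from step 3 through step 4 cancels to the identity and can be dropped.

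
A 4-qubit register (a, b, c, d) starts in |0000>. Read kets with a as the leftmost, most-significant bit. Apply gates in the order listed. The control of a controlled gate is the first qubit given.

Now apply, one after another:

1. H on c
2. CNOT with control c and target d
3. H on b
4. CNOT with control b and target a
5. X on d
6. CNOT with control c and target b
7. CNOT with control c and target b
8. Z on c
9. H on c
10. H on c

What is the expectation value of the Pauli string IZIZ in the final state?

The observable IZIZ averages to 0.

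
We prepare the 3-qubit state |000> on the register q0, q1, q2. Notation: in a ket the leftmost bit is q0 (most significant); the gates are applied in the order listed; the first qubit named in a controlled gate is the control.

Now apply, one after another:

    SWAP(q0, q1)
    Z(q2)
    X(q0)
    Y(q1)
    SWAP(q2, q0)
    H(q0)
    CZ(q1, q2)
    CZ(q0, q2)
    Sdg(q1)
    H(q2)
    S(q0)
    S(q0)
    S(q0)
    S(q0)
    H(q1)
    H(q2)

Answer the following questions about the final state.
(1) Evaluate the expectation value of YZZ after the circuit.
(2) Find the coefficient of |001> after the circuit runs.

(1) In the final state, YZZ has expectation 0. Key observation: gates 11-14 undo each other exactly, leaving only the rest of the circuit to track.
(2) |001> carries amplitude -1/2 in the final state.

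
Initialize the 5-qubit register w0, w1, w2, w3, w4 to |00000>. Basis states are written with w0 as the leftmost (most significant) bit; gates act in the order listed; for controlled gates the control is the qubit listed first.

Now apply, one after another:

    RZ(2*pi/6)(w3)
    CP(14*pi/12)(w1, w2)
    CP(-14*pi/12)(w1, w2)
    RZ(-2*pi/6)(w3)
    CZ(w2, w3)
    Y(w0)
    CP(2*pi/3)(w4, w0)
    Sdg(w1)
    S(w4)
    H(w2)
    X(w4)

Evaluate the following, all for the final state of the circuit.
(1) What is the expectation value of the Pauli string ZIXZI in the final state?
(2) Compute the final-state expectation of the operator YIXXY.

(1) The expectation value of ZIXZI is -1. Key observation: gates 1-4 undo each other exactly, leaving only the rest of the circuit to track.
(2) The expectation value of YIXXY is 0.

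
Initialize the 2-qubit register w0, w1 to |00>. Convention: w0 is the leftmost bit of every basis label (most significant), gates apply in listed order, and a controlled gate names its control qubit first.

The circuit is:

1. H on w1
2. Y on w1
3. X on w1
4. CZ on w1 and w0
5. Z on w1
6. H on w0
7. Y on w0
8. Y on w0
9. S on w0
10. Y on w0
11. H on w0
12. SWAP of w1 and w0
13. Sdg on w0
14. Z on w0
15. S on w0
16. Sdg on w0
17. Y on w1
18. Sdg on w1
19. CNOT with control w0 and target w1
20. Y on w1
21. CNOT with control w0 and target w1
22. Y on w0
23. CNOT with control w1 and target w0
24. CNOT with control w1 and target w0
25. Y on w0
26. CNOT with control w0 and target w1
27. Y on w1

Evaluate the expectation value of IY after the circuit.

The observable IY averages to 0. Key observation: the block from step 20 through step 27 cancels to the identity and can be dropped.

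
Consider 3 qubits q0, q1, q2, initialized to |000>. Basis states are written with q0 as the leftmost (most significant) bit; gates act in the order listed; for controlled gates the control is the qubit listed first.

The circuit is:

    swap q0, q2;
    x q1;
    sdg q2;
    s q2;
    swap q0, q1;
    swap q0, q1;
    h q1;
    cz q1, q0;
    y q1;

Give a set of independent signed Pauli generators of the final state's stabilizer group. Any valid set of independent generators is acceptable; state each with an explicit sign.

The stabilizer group can be generated by +IXI, +ZII, +IIZ, among other valid generating sets. Key observation: the block from step 5 through step 6 cancels to the identity and can be dropped.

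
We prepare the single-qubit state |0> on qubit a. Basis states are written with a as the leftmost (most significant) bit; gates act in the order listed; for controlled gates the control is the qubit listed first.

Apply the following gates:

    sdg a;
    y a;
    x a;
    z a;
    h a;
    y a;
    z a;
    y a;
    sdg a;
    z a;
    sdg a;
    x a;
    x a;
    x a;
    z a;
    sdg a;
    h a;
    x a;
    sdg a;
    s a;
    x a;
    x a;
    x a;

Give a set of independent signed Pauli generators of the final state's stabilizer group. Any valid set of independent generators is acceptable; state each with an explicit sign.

One valid set of independent stabilizer generators is +Y (any independent generating set of the same group is equally correct).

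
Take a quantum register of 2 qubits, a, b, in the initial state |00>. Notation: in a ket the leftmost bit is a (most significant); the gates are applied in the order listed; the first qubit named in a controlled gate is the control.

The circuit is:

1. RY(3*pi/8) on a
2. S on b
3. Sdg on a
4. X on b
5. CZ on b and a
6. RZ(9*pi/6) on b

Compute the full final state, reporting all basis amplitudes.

After the circuit, the state carries amplitude 0 on |00>, exp(3*I*pi/4)*cos(3*pi/16) on |01>, 0 on |10>, -exp(I*pi/4)*sin(3*pi/16) on |11>.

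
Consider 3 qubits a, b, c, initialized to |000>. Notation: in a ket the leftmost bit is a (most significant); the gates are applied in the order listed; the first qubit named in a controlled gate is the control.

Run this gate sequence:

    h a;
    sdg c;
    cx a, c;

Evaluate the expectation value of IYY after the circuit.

The expectation value of IYY is 0.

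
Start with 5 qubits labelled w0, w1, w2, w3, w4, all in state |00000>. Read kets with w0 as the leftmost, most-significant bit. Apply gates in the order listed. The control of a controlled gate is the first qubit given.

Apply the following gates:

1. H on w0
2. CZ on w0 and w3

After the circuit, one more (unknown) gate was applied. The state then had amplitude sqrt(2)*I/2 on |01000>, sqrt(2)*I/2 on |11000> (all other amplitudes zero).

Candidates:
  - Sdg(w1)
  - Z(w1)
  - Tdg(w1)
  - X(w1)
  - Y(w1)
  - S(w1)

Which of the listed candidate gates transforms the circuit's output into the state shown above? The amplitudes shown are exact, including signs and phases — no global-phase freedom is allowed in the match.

It was Y(w1) that produced the state shown.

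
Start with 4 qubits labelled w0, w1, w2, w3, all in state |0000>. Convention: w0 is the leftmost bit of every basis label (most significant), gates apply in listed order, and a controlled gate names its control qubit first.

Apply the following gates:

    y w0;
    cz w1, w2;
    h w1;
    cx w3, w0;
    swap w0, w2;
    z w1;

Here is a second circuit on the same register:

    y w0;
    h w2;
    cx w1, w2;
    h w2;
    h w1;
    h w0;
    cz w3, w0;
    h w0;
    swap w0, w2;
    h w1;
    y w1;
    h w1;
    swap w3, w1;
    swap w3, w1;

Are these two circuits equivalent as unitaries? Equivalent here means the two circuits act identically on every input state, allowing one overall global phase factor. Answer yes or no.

No — the two circuits implement different unitaries, even allowing a global phase.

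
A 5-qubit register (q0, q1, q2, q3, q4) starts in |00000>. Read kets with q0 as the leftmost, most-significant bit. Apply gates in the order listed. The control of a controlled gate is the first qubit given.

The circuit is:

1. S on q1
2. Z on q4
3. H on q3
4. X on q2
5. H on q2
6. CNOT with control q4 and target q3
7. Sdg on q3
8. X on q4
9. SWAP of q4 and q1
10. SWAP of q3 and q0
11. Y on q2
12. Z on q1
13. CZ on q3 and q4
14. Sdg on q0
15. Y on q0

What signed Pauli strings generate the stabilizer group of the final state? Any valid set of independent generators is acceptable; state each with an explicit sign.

One valid set of independent stabilizer generators is +XIIII, +IIXII, -IZIII, +IIIZI, +IIIIZ (any independent generating set of the same group is equally correct).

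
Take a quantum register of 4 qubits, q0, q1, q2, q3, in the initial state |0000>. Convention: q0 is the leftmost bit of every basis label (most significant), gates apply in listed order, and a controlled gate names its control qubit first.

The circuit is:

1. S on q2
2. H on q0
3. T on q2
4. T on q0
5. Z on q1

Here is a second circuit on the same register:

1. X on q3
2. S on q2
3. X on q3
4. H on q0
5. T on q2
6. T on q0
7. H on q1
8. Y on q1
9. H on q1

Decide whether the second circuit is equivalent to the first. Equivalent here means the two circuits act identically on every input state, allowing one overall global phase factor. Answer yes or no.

No: there is an input state on which the two circuits produce genuinely different outputs (not merely differing by a phase).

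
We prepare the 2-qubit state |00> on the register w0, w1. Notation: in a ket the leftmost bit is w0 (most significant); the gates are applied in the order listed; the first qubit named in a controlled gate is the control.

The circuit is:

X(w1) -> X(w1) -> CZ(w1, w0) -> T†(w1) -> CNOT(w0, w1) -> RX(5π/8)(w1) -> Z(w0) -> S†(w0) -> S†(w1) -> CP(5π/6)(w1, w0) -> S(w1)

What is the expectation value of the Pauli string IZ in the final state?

The expectation value of IZ is -sqrt(2 - sqrt(2))/2. Key observation: steps 1-2 multiply out to the identity, so the circuit reduces to the remaining gates.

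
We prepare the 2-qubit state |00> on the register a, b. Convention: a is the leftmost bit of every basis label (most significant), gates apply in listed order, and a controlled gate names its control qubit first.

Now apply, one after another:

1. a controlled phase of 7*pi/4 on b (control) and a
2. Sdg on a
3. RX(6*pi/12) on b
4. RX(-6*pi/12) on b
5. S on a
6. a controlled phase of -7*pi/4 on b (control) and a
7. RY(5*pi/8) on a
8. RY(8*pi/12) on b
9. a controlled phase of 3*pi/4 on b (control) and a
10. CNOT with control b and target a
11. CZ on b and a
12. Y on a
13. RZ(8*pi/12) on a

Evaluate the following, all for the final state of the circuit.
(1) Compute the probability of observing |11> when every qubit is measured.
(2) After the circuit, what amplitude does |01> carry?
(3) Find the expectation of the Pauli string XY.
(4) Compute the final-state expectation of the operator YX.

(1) The probability of measuring |11> is 3*sqrt(2 - sqrt(2))/16 + 3/8.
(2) |01> carries amplitude sqrt(3)*exp(I*pi/6)*cos(5*pi/16)/2 in the final state.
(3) The expectation value of XY is -3/8 + 3*sqrt(2 - sqrt(2))/16 + sqrt(3)*(sqrt(2) + sqrt(6))*(sqrt(2 - sqrt(2)) + 2)/32.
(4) The expectation value of YX is -3*sqrt(2 - sqrt(2))/16 + 3/8 + sqrt(3)*(sqrt(2) + sqrt(6))*(sqrt(2 - sqrt(2)) + 2)/32.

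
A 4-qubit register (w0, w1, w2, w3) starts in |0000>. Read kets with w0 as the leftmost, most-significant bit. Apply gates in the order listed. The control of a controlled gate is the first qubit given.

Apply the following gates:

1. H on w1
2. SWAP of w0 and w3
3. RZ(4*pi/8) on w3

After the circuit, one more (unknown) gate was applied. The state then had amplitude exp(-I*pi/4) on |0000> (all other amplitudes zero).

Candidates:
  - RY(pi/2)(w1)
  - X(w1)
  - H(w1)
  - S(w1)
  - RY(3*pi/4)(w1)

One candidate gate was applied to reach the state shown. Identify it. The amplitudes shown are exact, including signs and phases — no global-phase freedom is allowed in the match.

The unique candidate consistent with the amplitudes is H(w1).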